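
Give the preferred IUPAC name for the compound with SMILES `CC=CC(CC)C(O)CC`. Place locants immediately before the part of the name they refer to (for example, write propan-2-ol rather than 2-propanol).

The longest chain bearing the –OH group and the multiple bond is 7 carbons long (heptane).
An alcohol (–OH) is the principal characteristic group, giving the suffix -ol.
There is one C=C double bond, indicated by the ending -ene.
The numbering direction is chosen so that numbering from this end puts the hydroxyl group at C-3 rather than C-5.
With this numbering: the hydroxyl at C-3; the double bond between C-5 and C-6; an ethyl group at C-4.
Putting it together: 4-ethylhept-5-en-3-ol.

4-ethylhept-5-en-3-ol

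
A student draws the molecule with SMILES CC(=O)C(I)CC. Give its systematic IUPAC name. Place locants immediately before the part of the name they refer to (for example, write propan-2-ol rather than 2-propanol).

3-iodopentan-2-one

Counting along the main chain through the carbonyl gives 5 carbons: the parent is pentane.
A ketone (C=O on an internal carbon) is the principal characteristic group, giving the suffix -one.
The numbering direction is chosen so that numbering from this end puts the carbonyl group at C-2 rather than C-4.
With this numbering: the carbonyl at C-2; an iodo group at C-3.
Assembling the pieces gives 3-iodopentan-2-one.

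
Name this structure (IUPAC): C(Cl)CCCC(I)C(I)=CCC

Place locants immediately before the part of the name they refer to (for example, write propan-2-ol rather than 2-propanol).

The longest chain bearing the multiple bond is 9 carbons long (nonane).
A C=C double bond in the chain gives the infix -ene-.
The numbering direction is chosen so that numbering from this end puts the double bond at C-3 rather than C-6.
This places the double bond between C-3 and C-4; a chloro group at C-9; iodo groups at C-4 and C-5.
Substituent prefixes are cited in alphabetical order (multiplying prefixes like di-/tri- are ignored for ordering).
Putting it together: 9-chloro-4,5-diiodonon-3-ene.

9-chloro-4,5-diiodonon-3-ene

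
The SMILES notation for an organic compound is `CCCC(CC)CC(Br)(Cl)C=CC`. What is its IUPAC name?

The longest carbon chain that includes the multiple bond has 9 carbons, so the parent hydride is nonane.
A C=C double bond in the chain gives the infix -ene-.
Number the chain so that numbering from this end puts the double bond at C-2 rather than C-7.
With this numbering: the double bond between C-2 and C-3; a bromo group at C-4; a chloro group at C-4; an ethyl group at C-6.
Substituent prefixes are cited in alphabetical order (multiplying prefixes like di-/tri- are ignored for ordering).
Assembling the pieces gives 4-bromo-4-chloro-6-ethylnon-2-ene.

4-bromo-4-chloro-6-ethylnon-2-ene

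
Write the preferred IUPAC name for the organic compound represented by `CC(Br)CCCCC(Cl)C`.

2-bromo-7-chlorooctane

The longest carbon chain is 8 atoms: the parent is octane.
Number the chain so that the locant sets are identical either way, so the alphabetically earlier bromo substituent takes the lower locant (2 rather than 7).
This places a bromo group at C-2; a chloro group at C-7.
Substituent prefixes are cited in alphabetical order (multiplying prefixes like di-/tri- are ignored for ordering).
Putting it together: 2-bromo-7-chlorooctane.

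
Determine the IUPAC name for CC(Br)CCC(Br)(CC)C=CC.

The longest chain bearing the multiple bond is 8 carbons long (octane).
A C=C double bond in the chain gives the infix -ene-.
Choose the numbering such that numbering from this end puts the double bond at C-2 rather than C-6.
This places the double bond between C-2 and C-3; bromo groups at C-4 and C-7; an ethyl group at C-4.
Substituent prefixes are cited in alphabetical order (multiplying prefixes like di-/tri- are ignored for ordering).
Putting it together: 4,7-dibromo-4-ethyloct-2-ene.

4,7-dibromo-4-ethyloct-2-ene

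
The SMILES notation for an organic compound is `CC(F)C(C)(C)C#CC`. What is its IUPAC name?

5-fluoro-4,4-dimethylhex-2-yne

The longest carbon chain that includes the multiple bond has 6 carbons, so the parent hydride is hexane.
There is one C≡C triple bond, indicated by the ending -yne.
Number the chain so that numbering from this end puts the triple bond at C-2 rather than C-4.
With this numbering: the triple bond between C-2 and C-3; a fluoro group at C-5; two methyl groups at C-4.
The substituents are ordered alphabetically, ignoring any di-/tri- multipliers.
The name is 5-fluoro-4,4-dimethylhex-2-yne.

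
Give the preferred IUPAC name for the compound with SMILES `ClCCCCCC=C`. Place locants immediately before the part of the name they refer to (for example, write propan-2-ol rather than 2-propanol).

The longest chain bearing the multiple bond is 7 carbons long (heptane).
A C=C double bond in the chain gives the infix -ene-.
Number the chain so that numbering from this end puts the double bond at C-1 rather than C-6.
This places the double bond between C-1 and C-2; a chloro group at C-7.
Putting it together: 7-chlorohept-1-ene.

7-chlorohept-1-ene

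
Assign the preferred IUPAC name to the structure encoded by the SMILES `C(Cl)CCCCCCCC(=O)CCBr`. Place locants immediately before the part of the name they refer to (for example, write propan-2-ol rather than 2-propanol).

1-bromo-11-chloroundecan-3-one

The longest carbon chain that includes the carbonyl has 11 carbons, so the parent hydride is undecane.
The highest-priority functional group is a ketone (C=O on an internal carbon), so the name ends in -one.
Number the chain so that numbering from this end puts the carbonyl group at C-3 rather than C-9.
This places the carbonyl at C-3; a bromo group at C-1; a chloro group at C-11.
Prefixes are listed alphabetically: bromo, chloro.
The name is 1-bromo-11-chloroundecan-3-one.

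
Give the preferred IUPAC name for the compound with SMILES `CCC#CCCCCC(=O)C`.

Counting along the main chain through the carbonyl and the multiple bond gives 10 carbons: the parent is decane.
A ketone (C=O on an internal carbon) is the principal characteristic group, giving the suffix -one.
There is one C≡C triple bond, indicated by the ending -yne.
Choose the numbering such that numbering from this end puts the carbonyl group at C-2 rather than C-9.
With this numbering: the carbonyl at C-2; the triple bond between C-7 and C-8.
Putting it together: dec-7-yn-2-one.

dec-7-yn-2-one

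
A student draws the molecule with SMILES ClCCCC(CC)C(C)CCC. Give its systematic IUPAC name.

The longest carbon chain is 8 atoms: the parent is octane.
The numbering direction is chosen so that the substituent locant set {1,4,5} is lower than {4,5,8} at the first point of difference.
With this numbering: a chloro group at C-1; an ethyl group at C-4; a methyl group at C-5.
Prefixes are listed alphabetically: chloro, ethyl, methyl.
The name is 1-chloro-4-ethyl-5-methyloctane.

1-chloro-4-ethyl-5-methyloctane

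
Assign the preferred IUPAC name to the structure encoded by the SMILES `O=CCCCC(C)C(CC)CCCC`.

The longest carbon chain that includes the –CHO group has 10 carbons, so the parent hydride is decane.
The highest-priority functional group is an aldehyde (terminal –CHO), so the name ends in -al.
Choose the numbering such that the aldehyde carbon is C-1 by definition.
That gives an ethyl group at C-6; a methyl group at C-5.
The substituents are ordered alphabetically, ignoring any di-/tri- multipliers.
Putting it together: 6-ethyl-5-methyldecanal.

6-ethyl-5-methyldecanal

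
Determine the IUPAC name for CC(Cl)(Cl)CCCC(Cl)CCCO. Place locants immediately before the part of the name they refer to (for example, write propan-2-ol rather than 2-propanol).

Counting along the main chain through the –OH group gives 9 carbons: the parent is nonane.
The highest-priority functional group is an alcohol (–OH), so the name ends in -ol.
Choose the numbering such that numbering from this end puts the hydroxyl group at C-1 rather than C-9.
That gives the hydroxyl at C-1; chloro groups at C-4 and C-8 (×2).
Assembling the pieces gives 4,8,8-trichlorononan-1-ol.

4,8,8-trichlorononan-1-ol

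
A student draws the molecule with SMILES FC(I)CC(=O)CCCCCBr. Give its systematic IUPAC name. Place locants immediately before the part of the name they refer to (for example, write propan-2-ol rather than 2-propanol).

Counting along the main chain through the carbonyl gives 8 carbons: the parent is octane.
The principal characteristic group is a ketone (C=O on an internal carbon), named with the suffix -one.
The numbering direction is chosen so that numbering from this end puts the carbonyl group at C-3 rather than C-6.
That gives the carbonyl at C-3; a bromo group at C-8; a fluoro group at C-1; an iodo group at C-1.
Prefixes are listed alphabetically: bromo, fluoro, iodo.
Assembling the pieces gives 8-bromo-1-fluoro-1-iodooctan-3-one.

8-bromo-1-fluoro-1-iodooctan-3-one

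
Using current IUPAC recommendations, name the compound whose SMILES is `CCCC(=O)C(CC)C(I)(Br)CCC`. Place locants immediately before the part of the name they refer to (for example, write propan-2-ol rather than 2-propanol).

The longest chain bearing the carbonyl is 9 carbons long (nonane).
The principal characteristic group is a ketone (C=O on an internal carbon), named with the suffix -one.
The numbering direction is chosen so that numbering from this end puts the carbonyl group at C-4 rather than C-6.
With this numbering: the carbonyl at C-4; a bromo group at C-6; an ethyl group at C-5; an iodo group at C-6.
Substituent prefixes are cited in alphabetical order (multiplying prefixes like di-/tri- are ignored for ordering).
Putting it together: 6-bromo-5-ethyl-6-iodononan-4-one.

6-bromo-5-ethyl-6-iodononan-4-one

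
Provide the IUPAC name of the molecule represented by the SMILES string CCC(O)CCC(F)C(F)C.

The longest carbon chain that includes the –OH group has 8 carbons, so the parent hydride is octane.
An alcohol (–OH) is the principal characteristic group, giving the suffix -ol.
The numbering direction is chosen so that numbering from this end puts the hydroxyl group at C-3 rather than C-6.
This places the hydroxyl at C-3; fluoro groups at C-6 and C-7.
Putting it together: 6,7-difluorooctan-3-ol.

6,7-difluorooctan-3-ol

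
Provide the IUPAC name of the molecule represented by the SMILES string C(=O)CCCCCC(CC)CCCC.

The longest carbon chain that includes the –CHO group has 11 carbons, so the parent hydride is undecane.
The principal characteristic group is an aldehyde (terminal –CHO), named with the suffix -al.
The numbering direction is chosen so that the aldehyde carbon is C-1 by definition.
This places an ethyl group at C-7.
Putting it together: 7-ethylundecanal.

7-ethylundecanal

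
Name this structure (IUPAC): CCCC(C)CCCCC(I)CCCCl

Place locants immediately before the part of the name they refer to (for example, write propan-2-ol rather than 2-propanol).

1-chloro-4-iodo-9-methyldodecane

The longest continuous carbon chain has 12 atoms, so the parent hydride is dodecane.
Choose the numbering such that the substituent locant set {1,4,9} is lower than {4,9,12} at the first point of difference.
That gives a chloro group at C-1; an iodo group at C-4; a methyl group at C-9.
The substituents are ordered alphabetically, ignoring any di-/tri- multipliers.
Putting it together: 1-chloro-4-iodo-9-methyldodecane.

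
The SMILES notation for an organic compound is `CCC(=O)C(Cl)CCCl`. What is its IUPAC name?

4,6-dichlorohexan-3-one

The longest carbon chain that includes the carbonyl has 6 carbons, so the parent hydride is hexane.
The highest-priority functional group is a ketone (C=O on an internal carbon), so the name ends in -one.
Number the chain so that numbering from this end puts the carbonyl group at C-3 rather than C-4.
That gives the carbonyl at C-3; chloro groups at C-4 and C-6.
Assembling the pieces gives 4,6-dichlorohexan-3-one.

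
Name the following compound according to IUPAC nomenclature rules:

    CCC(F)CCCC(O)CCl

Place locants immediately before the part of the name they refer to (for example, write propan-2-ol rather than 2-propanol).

Counting along the main chain through the –OH group gives 8 carbons: the parent is octane.
An alcohol (–OH) is the principal characteristic group, giving the suffix -ol.
Number the chain so that numbering from this end puts the hydroxyl group at C-2 rather than C-7.
With this numbering: the hydroxyl at C-2; a chloro group at C-1; a fluoro group at C-6.
Substituent prefixes are cited in alphabetical order (multiplying prefixes like di-/tri- are ignored for ordering).
Putting it together: 1-chloro-6-fluorooctan-2-ol.

1-chloro-6-fluorooctan-2-ol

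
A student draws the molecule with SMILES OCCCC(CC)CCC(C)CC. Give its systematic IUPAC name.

4-ethyl-7-methylnonan-1-ol

The longest chain bearing the –OH group is 9 carbons long (nonane).
An alcohol (–OH) is the principal characteristic group, giving the suffix -ol.
The numbering direction is chosen so that numbering from this end puts the hydroxyl group at C-1 rather than C-9.
With this numbering: the hydroxyl at C-1; an ethyl group at C-4; a methyl group at C-7.
Prefixes are listed alphabetically: ethyl, methyl.
Putting it together: 4-ethyl-7-methylnonan-1-ol.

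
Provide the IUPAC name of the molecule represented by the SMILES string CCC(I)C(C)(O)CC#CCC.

3-iodo-4-methylnon-6-yn-4-ol

Counting along the main chain through the –OH group and the multiple bond gives 9 carbons: the parent is nonane.
The highest-priority functional group is an alcohol (–OH), so the name ends in -ol.
There is one C≡C triple bond, indicated by the ending -yne.
Number the chain so that numbering from this end puts the hydroxyl group at C-4 rather than C-6.
With this numbering: the hydroxyl at C-4; the triple bond between C-6 and C-7; an iodo group at C-3; a methyl group at C-4.
Prefixes are listed alphabetically: iodo, methyl.
Assembling the pieces gives 3-iodo-4-methylnon-6-yn-4-ol.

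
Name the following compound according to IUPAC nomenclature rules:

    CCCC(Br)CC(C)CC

5-bromo-3-methyloctane

The parent chain contains 8 carbons (octane).
Number the chain so that the substituent locant set {3,5} is lower than {4,6} at the first point of difference.
With this numbering: a bromo group at C-5; a methyl group at C-3.
Prefixes are listed alphabetically: bromo, methyl.
Assembling the pieces gives 5-bromo-3-methyloctane.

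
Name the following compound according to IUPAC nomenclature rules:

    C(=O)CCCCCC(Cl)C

7-chlorooctanal

Counting along the main chain through the –CHO group gives 8 carbons: the parent is octane.
The highest-priority functional group is an aldehyde (terminal –CHO), so the name ends in -al.
Number the chain so that the aldehyde carbon is C-1 by definition.
This places a chloro group at C-7.
Putting it together: 7-chlorooctanal.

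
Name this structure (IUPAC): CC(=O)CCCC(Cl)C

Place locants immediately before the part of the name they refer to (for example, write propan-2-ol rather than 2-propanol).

6-chloroheptan-2-one

The longest chain bearing the carbonyl is 7 carbons long (heptane).
A ketone (C=O on an internal carbon) is the principal characteristic group, giving the suffix -one.
The numbering direction is chosen so that numbering from this end puts the carbonyl group at C-2 rather than C-6.
That gives the carbonyl at C-2; a chloro group at C-6.
Putting it together: 6-chloroheptan-2-one.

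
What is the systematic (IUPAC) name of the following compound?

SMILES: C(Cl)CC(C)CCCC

The longest continuous carbon chain has 7 atoms, so the parent hydride is heptane.
Number the chain so that the substituent locant set {1,3} is lower than {5,7} at the first point of difference.
With this numbering: a chloro group at C-1; a methyl group at C-3.
Prefixes are listed alphabetically: chloro, methyl.
The name is 1-chloro-3-methylheptane.

1-chloro-3-methylheptane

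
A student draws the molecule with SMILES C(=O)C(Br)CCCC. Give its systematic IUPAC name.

The longest carbon chain that includes the –CHO group has 6 carbons, so the parent hydride is hexane.
The principal characteristic group is an aldehyde (terminal –CHO), named with the suffix -al.
Choose the numbering such that the aldehyde carbon is C-1 by definition.
With this numbering: a bromo group at C-2.
Putting it together: 2-bromohexanal.

2-bromohexanal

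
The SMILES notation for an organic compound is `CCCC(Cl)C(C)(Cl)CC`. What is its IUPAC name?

The longest continuous carbon chain has 7 atoms, so the parent hydride is heptane.
Choose the numbering such that the substituent locant set {3,3,4} is lower than {4,5,5} at the first point of difference.
This places chloro groups at C-3 and C-4; a methyl group at C-3.
Substituent prefixes are cited in alphabetical order (multiplying prefixes like di-/tri- are ignored for ordering).
Putting it together: 3,4-dichloro-3-methylheptane.

3,4-dichloro-3-methylheptane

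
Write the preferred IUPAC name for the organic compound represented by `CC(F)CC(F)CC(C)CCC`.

2,4-difluoro-6-methylnonane

The longest continuous carbon chain has 9 atoms, so the parent hydride is nonane.
Choose the numbering such that the substituent locant set {2,4,6} is lower than {4,6,8} at the first point of difference.
With this numbering: fluoro groups at C-2 and C-4; a methyl group at C-6.
Prefixes are listed alphabetically: fluoro, methyl.
The name is 2,4-difluoro-6-methylnonane.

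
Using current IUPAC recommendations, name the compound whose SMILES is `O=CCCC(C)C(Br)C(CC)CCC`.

The longest chain bearing the –CHO group is 9 carbons long (nonane).
An aldehyde (terminal –CHO) is the principal characteristic group, giving the suffix -al.
Number the chain so that the aldehyde carbon is C-1 by definition.
That gives a bromo group at C-5; an ethyl group at C-6; a methyl group at C-4.
The substituents are ordered alphabetically, ignoring any di-/tri- multipliers.
Assembling the pieces gives 5-bromo-6-ethyl-4-methylnonanal.

5-bromo-6-ethyl-4-methylnonanal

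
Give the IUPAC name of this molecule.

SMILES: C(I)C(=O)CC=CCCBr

7-bromo-1-iodohept-4-en-2-one

The longest carbon chain that includes the carbonyl and the multiple bond has 7 carbons, so the parent hydride is heptane.
The highest-priority functional group is a ketone (C=O on an internal carbon), so the name ends in -one.
A C=C double bond in the chain gives the infix -ene-.
Number the chain so that numbering from this end puts the carbonyl group at C-2 rather than C-6.
With this numbering: the carbonyl at C-2; the double bond between C-4 and C-5; a bromo group at C-7; an iodo group at C-1.
The substituents are ordered alphabetically, ignoring any di-/tri- multipliers.
The name is 7-bromo-1-iodohept-4-en-2-one.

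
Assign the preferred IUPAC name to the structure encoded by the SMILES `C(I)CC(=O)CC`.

1-iodopentan-3-one

The longest carbon chain that includes the carbonyl has 5 carbons, so the parent hydride is pentane.
The highest-priority functional group is a ketone (C=O on an internal carbon), so the name ends in -one.
Number the chain so that the substituent locant set {1} is lower than {5} at the first point of difference.
That gives the carbonyl at C-3; an iodo group at C-1.
The name is 1-iodopentan-3-one.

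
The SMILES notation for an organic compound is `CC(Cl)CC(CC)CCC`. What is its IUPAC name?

The longest carbon chain is 7 atoms: the parent is heptane.
Number the chain so that the substituent locant set {2,4} is lower than {4,6} at the first point of difference.
This places a chloro group at C-2; an ethyl group at C-4.
Substituent prefixes are cited in alphabetical order (multiplying prefixes like di-/tri- are ignored for ordering).
Assembling the pieces gives 2-chloro-4-ethylheptane.

2-chloro-4-ethylheptane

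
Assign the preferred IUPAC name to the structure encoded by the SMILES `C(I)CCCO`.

4-iodobutan-1-ol

Counting along the main chain through the –OH group gives 4 carbons: the parent is butane.
An alcohol (–OH) is the principal characteristic group, giving the suffix -ol.
Choose the numbering such that numbering from this end puts the hydroxyl group at C-1 rather than C-4.
With this numbering: the hydroxyl at C-1; an iodo group at C-4.
The name is 4-iodobutan-1-ol.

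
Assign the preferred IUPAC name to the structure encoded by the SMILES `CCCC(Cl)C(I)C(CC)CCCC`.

4-chloro-6-ethyl-5-iododecane

The parent chain contains 10 carbons (decane).
Choose the numbering such that the substituent locant set {4,5,6} is lower than {5,6,7} at the first point of difference.
With this numbering: a chloro group at C-4; an ethyl group at C-6; an iodo group at C-5.
The substituents are ordered alphabetically, ignoring any di-/tri- multipliers.
Putting it together: 4-chloro-6-ethyl-5-iododecane.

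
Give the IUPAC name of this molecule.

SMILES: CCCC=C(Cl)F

Counting along the main chain through the multiple bond gives 5 carbons: the parent is pentane.
There is one C=C double bond, indicated by the ending -ene.
Number the chain so that numbering from this end puts the double bond at C-1 rather than C-4.
This places the double bond between C-1 and C-2; a chloro group at C-1; a fluoro group at C-1.
The substituents are ordered alphabetically, ignoring any di-/tri- multipliers.
Putting it together: 1-chloro-1-fluoropent-1-ene.

1-chloro-1-fluoropent-1-ene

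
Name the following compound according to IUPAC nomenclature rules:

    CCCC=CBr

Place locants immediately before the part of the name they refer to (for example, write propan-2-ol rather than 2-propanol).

Counting along the main chain through the multiple bond gives 5 carbons: the parent is pentane.
There is one C=C double bond, indicated by the ending -ene.
Number the chain so that numbering from this end puts the double bond at C-1 rather than C-4.
With this numbering: the double bond between C-1 and C-2; a bromo group at C-1.
The name is 1-bromopent-1-ene.

1-bromopent-1-ene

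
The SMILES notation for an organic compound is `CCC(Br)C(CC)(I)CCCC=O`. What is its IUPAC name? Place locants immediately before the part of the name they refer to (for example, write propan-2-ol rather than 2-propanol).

6-bromo-5-ethyl-5-iodooctanal

The longest chain bearing the –CHO group is 8 carbons long (octane).
The principal characteristic group is an aldehyde (terminal –CHO), named with the suffix -al.
Number the chain so that the aldehyde carbon is C-1 by definition.
With this numbering: a bromo group at C-6; an ethyl group at C-5; an iodo group at C-5.
The substituents are ordered alphabetically, ignoring any di-/tri- multipliers.
Assembling the pieces gives 6-bromo-5-ethyl-5-iodooctanal.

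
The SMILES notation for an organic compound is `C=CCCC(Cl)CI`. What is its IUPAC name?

Counting along the main chain through the multiple bond gives 6 carbons: the parent is hexane.
The chain contains a C=C double bond, so the unsaturation ending is -ene.
Choose the numbering such that numbering from this end puts the double bond at C-1 rather than C-5.
That gives the double bond between C-1 and C-2; a chloro group at C-5; an iodo group at C-6.
Prefixes are listed alphabetically: chloro, iodo.
Putting it together: 5-chloro-6-iodohex-1-ene.

5-chloro-6-iodohex-1-ene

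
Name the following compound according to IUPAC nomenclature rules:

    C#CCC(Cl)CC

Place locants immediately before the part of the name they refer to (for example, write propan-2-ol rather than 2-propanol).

4-chlorohex-1-yne

Counting along the main chain through the multiple bond gives 6 carbons: the parent is hexane.
A C≡C triple bond in the chain gives the infix -yne-.
Choose the numbering such that numbering from this end puts the triple bond at C-1 rather than C-5.
That gives the triple bond between C-1 and C-2; a chloro group at C-4.
The name is 4-chlorohex-1-yne.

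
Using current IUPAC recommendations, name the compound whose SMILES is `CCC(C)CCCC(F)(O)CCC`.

4-fluoro-8-methyldecan-4-ol

The longest chain bearing the –OH group is 10 carbons long (decane).
An alcohol (–OH) is the principal characteristic group, giving the suffix -ol.
The numbering direction is chosen so that numbering from this end puts the hydroxyl group at C-4 rather than C-7.
That gives the hydroxyl at C-4; a fluoro group at C-4; a methyl group at C-8.
The substituents are ordered alphabetically, ignoring any di-/tri- multipliers.
Putting it together: 4-fluoro-8-methyldecan-4-ol.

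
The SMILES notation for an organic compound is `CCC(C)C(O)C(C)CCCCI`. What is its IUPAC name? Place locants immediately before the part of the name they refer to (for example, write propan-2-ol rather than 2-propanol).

9-iodo-3,5-dimethylnonan-4-ol

The longest carbon chain that includes the –OH group has 9 carbons, so the parent hydride is nonane.
An alcohol (–OH) is the principal characteristic group, giving the suffix -ol.
Choose the numbering such that numbering from this end puts the hydroxyl group at C-4 rather than C-6.
With this numbering: the hydroxyl at C-4; an iodo group at C-9; methyl groups at C-3 and C-5.
Prefixes are listed alphabetically: iodo, methyl.
Assembling the pieces gives 9-iodo-3,5-dimethylnonan-4-ol.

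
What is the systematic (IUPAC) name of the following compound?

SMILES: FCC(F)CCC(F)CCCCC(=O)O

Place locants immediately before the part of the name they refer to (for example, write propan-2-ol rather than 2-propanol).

The longest chain bearing the –COOH group is 10 carbons long (decane).
A carboxylic acid (terminal –COOH) is the principal characteristic group, giving the suffix -oic acid.
Number the chain so that the carboxylic acid carbon is C-1 by definition.
With this numbering: fluoro groups at C-6 and C-9 and C-10.
The name is 6,9,10-trifluorodecanoic acid.

6,9,10-trifluorodecanoic acid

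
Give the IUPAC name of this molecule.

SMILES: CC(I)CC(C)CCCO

6-iodo-4-methylheptan-1-ol

The longest chain bearing the –OH group is 7 carbons long (heptane).
The principal characteristic group is an alcohol (–OH), named with the suffix -ol.
The numbering direction is chosen so that numbering from this end puts the hydroxyl group at C-1 rather than C-7.
This places the hydroxyl at C-1; an iodo group at C-6; a methyl group at C-4.
Prefixes are listed alphabetically: iodo, methyl.
Putting it together: 6-iodo-4-methylheptan-1-ol.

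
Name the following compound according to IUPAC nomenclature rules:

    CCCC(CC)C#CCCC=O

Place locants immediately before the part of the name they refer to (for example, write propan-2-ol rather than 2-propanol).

6-ethylnon-4-ynal

The longest carbon chain that includes the –CHO group and the multiple bond has 9 carbons, so the parent hydride is nonane.
The principal characteristic group is an aldehyde (terminal –CHO), named with the suffix -al.
A C≡C triple bond in the chain gives the infix -yne-.
Number the chain so that the aldehyde carbon is C-1 by definition.
This places the triple bond between C-4 and C-5; an ethyl group at C-6.
Putting it together: 6-ethylnon-4-ynal.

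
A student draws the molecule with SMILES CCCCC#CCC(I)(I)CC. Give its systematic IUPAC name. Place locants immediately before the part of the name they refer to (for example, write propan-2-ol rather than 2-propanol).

Counting along the main chain through the multiple bond gives 10 carbons: the parent is decane.
The chain contains a C≡C triple bond, so the unsaturation ending is -yne.
The numbering direction is chosen so that the substituent locant set {3,3} is lower than {8,8} at the first point of difference.
With this numbering: the triple bond between C-5 and C-6; two iodo groups at C-3.
Assembling the pieces gives 3,3-diiododec-5-yne.

3,3-diiododec-5-yne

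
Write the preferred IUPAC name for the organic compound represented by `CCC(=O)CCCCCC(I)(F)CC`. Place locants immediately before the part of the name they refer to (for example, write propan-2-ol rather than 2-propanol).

Counting along the main chain through the carbonyl gives 11 carbons: the parent is undecane.
The principal characteristic group is a ketone (C=O on an internal carbon), named with the suffix -one.
Number the chain so that numbering from this end puts the carbonyl group at C-3 rather than C-9.
That gives the carbonyl at C-3; a fluoro group at C-9; an iodo group at C-9.
Prefixes are listed alphabetically: fluoro, iodo.
Putting it together: 9-fluoro-9-iodoundecan-3-one.

9-fluoro-9-iodoundecan-3-one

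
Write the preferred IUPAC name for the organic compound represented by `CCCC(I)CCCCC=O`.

6-iodononanal

The longest chain bearing the –CHO group is 9 carbons long (nonane).
The highest-priority functional group is an aldehyde (terminal –CHO), so the name ends in -al.
The numbering direction is chosen so that the aldehyde carbon is C-1 by definition.
With this numbering: an iodo group at C-6.
Assembling the pieces gives 6-iodononanal.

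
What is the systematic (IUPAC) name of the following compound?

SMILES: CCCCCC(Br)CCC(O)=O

Counting along the main chain through the –COOH group gives 9 carbons: the parent is nonane.
The highest-priority functional group is a carboxylic acid (terminal –COOH), so the name ends in -oic acid.
Number the chain so that the carboxylic acid carbon is C-1 by definition.
That gives a bromo group at C-4.
Assembling the pieces gives 4-bromononanoic acid.

4-bromononanoic acid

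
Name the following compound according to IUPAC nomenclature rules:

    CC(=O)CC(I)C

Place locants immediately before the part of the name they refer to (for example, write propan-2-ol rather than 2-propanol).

4-iodopentan-2-one

The longest chain bearing the carbonyl is 5 carbons long (pentane).
The highest-priority functional group is a ketone (C=O on an internal carbon), so the name ends in -one.
Number the chain so that numbering from this end puts the carbonyl group at C-2 rather than C-4.
This places the carbonyl at C-2; an iodo group at C-4.
Assembling the pieces gives 4-iodopentan-2-one.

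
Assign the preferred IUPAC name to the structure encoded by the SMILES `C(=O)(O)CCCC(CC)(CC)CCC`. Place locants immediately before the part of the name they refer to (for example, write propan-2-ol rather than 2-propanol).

Counting along the main chain through the –COOH group gives 8 carbons: the parent is octane.
A carboxylic acid (terminal –COOH) is the principal characteristic group, giving the suffix -oic acid.
Number the chain so that the carboxylic acid carbon is C-1 by definition.
With this numbering: two ethyl groups at C-5.
Putting it together: 5,5-diethyloctanoic acid.

5,5-diethyloctanoic acid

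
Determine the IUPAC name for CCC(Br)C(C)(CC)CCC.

The parent chain contains 7 carbons (heptane).
The numbering direction is chosen so that the substituent locant set {3,4,4} is lower than {4,4,5} at the first point of difference.
This places a bromo group at C-3; an ethyl group at C-4; a methyl group at C-4.
Substituent prefixes are cited in alphabetical order (multiplying prefixes like di-/tri- are ignored for ordering).
Putting it together: 3-bromo-4-ethyl-4-methylheptane.

3-bromo-4-ethyl-4-methylheptane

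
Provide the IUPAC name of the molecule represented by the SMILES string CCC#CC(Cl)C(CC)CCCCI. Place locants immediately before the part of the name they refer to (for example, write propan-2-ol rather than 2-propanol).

5-chloro-6-ethyl-10-iododec-3-yne

Counting along the main chain through the multiple bond gives 10 carbons: the parent is decane.
A C≡C triple bond in the chain gives the infix -yne-.
Choose the numbering such that numbering from this end puts the triple bond at C-3 rather than C-7.
With this numbering: the triple bond between C-3 and C-4; a chloro group at C-5; an ethyl group at C-6; an iodo group at C-10.
The substituents are ordered alphabetically, ignoring any di-/tri- multipliers.
Putting it together: 5-chloro-6-ethyl-10-iododec-3-yne.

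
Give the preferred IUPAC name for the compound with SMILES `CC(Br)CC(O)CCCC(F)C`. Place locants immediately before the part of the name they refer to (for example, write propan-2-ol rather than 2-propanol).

2-bromo-8-fluorononan-4-ol

The longest carbon chain that includes the –OH group has 9 carbons, so the parent hydride is nonane.
An alcohol (–OH) is the principal characteristic group, giving the suffix -ol.
Choose the numbering such that numbering from this end puts the hydroxyl group at C-4 rather than C-6.
With this numbering: the hydroxyl at C-4; a bromo group at C-2; a fluoro group at C-8.
Prefixes are listed alphabetically: bromo, fluoro.
The name is 2-bromo-8-fluorononan-4-ol.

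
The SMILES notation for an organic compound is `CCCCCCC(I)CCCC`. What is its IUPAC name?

5-iodoundecane

The longest continuous carbon chain has 11 atoms, so the parent hydride is undecane.
Number the chain so that the substituent locant set {5} is lower than {7} at the first point of difference.
This places an iodo group at C-5.
The name is 5-iodoundecane.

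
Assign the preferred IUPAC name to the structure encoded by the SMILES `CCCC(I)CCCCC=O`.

6-iodononanal

Counting along the main chain through the –CHO group gives 9 carbons: the parent is nonane.
The principal characteristic group is an aldehyde (terminal –CHO), named with the suffix -al.
Choose the numbering such that the aldehyde carbon is C-1 by definition.
With this numbering: an iodo group at C-6.
Putting it together: 6-iodononanal.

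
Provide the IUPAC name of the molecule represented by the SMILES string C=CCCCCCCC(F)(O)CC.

The longest chain bearing the –OH group and the multiple bond is 11 carbons long (undecane).
An alcohol (–OH) is the principal characteristic group, giving the suffix -ol.
The chain contains a C=C double bond, so the unsaturation ending is -ene.
Choose the numbering such that numbering from this end puts the hydroxyl group at C-3 rather than C-9.
This places the hydroxyl at C-3; the double bond between C-10 and C-11; a fluoro group at C-3.
The name is 3-fluoroundec-10-en-3-ol.

3-fluoroundec-10-en-3-ol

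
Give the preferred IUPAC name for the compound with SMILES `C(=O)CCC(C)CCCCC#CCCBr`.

12-bromo-4-methyldodec-9-ynal

Counting along the main chain through the –CHO group and the multiple bond gives 12 carbons: the parent is dodecane.
An aldehyde (terminal –CHO) is the principal characteristic group, giving the suffix -al.
The chain contains a C≡C triple bond, so the unsaturation ending is -yne.
The numbering direction is chosen so that the aldehyde carbon is C-1 by definition.
That gives the triple bond between C-9 and C-10; a bromo group at C-12; a methyl group at C-4.
Prefixes are listed alphabetically: bromo, methyl.
Putting it together: 12-bromo-4-methyldodec-9-ynal.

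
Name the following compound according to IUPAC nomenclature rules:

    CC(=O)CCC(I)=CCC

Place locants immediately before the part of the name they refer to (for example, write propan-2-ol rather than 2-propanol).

The longest chain bearing the carbonyl and the multiple bond is 8 carbons long (octane).
The principal characteristic group is a ketone (C=O on an internal carbon), named with the suffix -one.
There is one C=C double bond, indicated by the ending -ene.
The numbering direction is chosen so that numbering from this end puts the carbonyl group at C-2 rather than C-7.
With this numbering: the carbonyl at C-2; the double bond between C-5 and C-6; an iodo group at C-5.
Assembling the pieces gives 5-iodooct-5-en-2-one.

5-iodooct-5-en-2-one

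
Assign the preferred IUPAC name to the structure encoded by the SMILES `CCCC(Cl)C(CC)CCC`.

The longest carbon chain is 8 atoms: the parent is octane.
The numbering direction is chosen so that the locant sets are identical either way, so the alphabetically earlier chloro substituent takes the lower locant (4 rather than 5).
That gives a chloro group at C-4; an ethyl group at C-5.
The substituents are ordered alphabetically, ignoring any di-/tri- multipliers.
Assembling the pieces gives 4-chloro-5-ethyloctane.

4-chloro-5-ethyloctane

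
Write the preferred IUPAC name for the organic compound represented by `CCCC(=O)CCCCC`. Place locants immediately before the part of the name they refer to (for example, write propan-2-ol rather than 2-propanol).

The longest chain bearing the carbonyl is 9 carbons long (nonane).
The highest-priority functional group is a ketone (C=O on an internal carbon), so the name ends in -one.
Number the chain so that numbering from this end puts the carbonyl group at C-4 rather than C-6.
This places the carbonyl at C-4.
The name is nonan-4-one.

nonan-4-one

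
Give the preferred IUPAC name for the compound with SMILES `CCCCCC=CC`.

oct-2-ene

The longest carbon chain that includes the multiple bond has 8 carbons, so the parent hydride is octane.
There is one C=C double bond, indicated by the ending -ene.
Choose the numbering such that numbering from this end puts the double bond at C-2 rather than C-6.
This places the double bond between C-2 and C-3.
The name is oct-2-ene.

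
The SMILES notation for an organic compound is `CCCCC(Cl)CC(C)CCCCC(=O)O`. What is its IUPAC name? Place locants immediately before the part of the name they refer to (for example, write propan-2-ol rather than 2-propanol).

Counting along the main chain through the –COOH group gives 12 carbons: the parent is dodecane.
The highest-priority functional group is a carboxylic acid (terminal –COOH), so the name ends in -oic acid.
Choose the numbering such that the carboxylic acid carbon is C-1 by definition.
That gives a chloro group at C-8; a methyl group at C-6.
The substituents are ordered alphabetically, ignoring any di-/tri- multipliers.
The name is 8-chloro-6-methyldodecanoic acid.

8-chloro-6-methyldodecanoic acid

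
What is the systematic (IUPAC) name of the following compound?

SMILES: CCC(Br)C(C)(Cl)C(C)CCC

3-bromo-4-chloro-4,5-dimethyloctane

The longest carbon chain is 8 atoms: the parent is octane.
The numbering direction is chosen so that the substituent locant set {3,4,4,5} is lower than {4,5,5,6} at the first point of difference.
This places a bromo group at C-3; a chloro group at C-4; methyl groups at C-4 and C-5.
Prefixes are listed alphabetically: bromo, chloro, methyl.
Assembling the pieces gives 3-bromo-4-chloro-4,5-dimethyloctane.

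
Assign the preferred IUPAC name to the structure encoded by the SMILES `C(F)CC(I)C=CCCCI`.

1-fluoro-3,8-diiodooct-4-ene

The longest carbon chain that includes the multiple bond has 8 carbons, so the parent hydride is octane.
There is one C=C double bond, indicated by the ending -ene.
The numbering direction is chosen so that the substituent locant set {1,3,8} is lower than {1,6,8} at the first point of difference.
This places the double bond between C-4 and C-5; a fluoro group at C-1; iodo groups at C-3 and C-8.
Substituent prefixes are cited in alphabetical order (multiplying prefixes like di-/tri- are ignored for ordering).
Putting it together: 1-fluoro-3,8-diiodooct-4-ene.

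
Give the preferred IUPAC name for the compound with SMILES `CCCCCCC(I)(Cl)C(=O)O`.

2-chloro-2-iodooctanoic acid

The longest chain bearing the –COOH group is 8 carbons long (octane).
The highest-priority functional group is a carboxylic acid (terminal –COOH), so the name ends in -oic acid.
Number the chain so that the carboxylic acid carbon is C-1 by definition.
This places a chloro group at C-2; an iodo group at C-2.
The substituents are ordered alphabetically, ignoring any di-/tri- multipliers.
The name is 2-chloro-2-iodooctanoic acid.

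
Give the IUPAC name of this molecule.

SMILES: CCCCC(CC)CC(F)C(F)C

The longest carbon chain is 9 atoms: the parent is nonane.
Number the chain so that the substituent locant set {2,3,5} is lower than {5,7,8} at the first point of difference.
That gives an ethyl group at C-5; fluoro groups at C-2 and C-3.
Prefixes are listed alphabetically: ethyl, fluoro.
The name is 5-ethyl-2,3-difluorononane.

5-ethyl-2,3-difluorononane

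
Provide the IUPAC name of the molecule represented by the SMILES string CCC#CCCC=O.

hept-4-ynal

The longest carbon chain that includes the –CHO group and the multiple bond has 7 carbons, so the parent hydride is heptane.
The highest-priority functional group is an aldehyde (terminal –CHO), so the name ends in -al.
A C≡C triple bond in the chain gives the infix -yne-.
The numbering direction is chosen so that the aldehyde carbon is C-1 by definition.
With this numbering: the triple bond between C-4 and C-5.
Assembling the pieces gives hept-4-ynal.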